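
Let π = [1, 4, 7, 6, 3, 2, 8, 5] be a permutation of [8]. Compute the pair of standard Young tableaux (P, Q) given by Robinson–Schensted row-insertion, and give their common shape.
P = [1, 2, 5, 8] / [3, 6] / [4] / [7];  Q = [1, 2, 3, 7] / [4, 8] / [5] / [6];  common shape = (4, 2, 1, 1)

Row-insert the values π_1, π_2, … into P one at a time, bumping the leftmost entry strictly greater than the inserted value down to the next row. The recording tableau Q records, in position (i, j), the step at which that cell was added to P.
  Insert 1 (step 1): P = [1];  Q = [1]
  Insert 4 (step 2): P = [1, 4];  Q = [1, 2]
  Insert 7 (step 3): P = [1, 4, 7];  Q = [1, 2, 3]
  Insert 6 (step 4): P = [1, 4, 6] / [7];  Q = [1, 2, 3] / [4]
  Insert 3 (step 5): P = [1, 3, 6] / [4] / [7];  Q = [1, 2, 3] / [4] / [5]
  Insert 2 (step 6): P = [1, 2, 6] / [3] / [4] / [7];  Q = [1, 2, 3] / [4] / [5] / [6]
  Insert 8 (step 7): P = [1, 2, 6, 8] / [3] / [4] / [7];  Q = [1, 2, 3, 7] / [4] / [5] / [6]
  Insert 5 (step 8): P = [1, 2, 5, 8] / [3, 6] / [4] / [7];  Q = [1, 2, 3, 7] / [4, 8] / [5] / [6]
Final shape: (4, 2, 1, 1).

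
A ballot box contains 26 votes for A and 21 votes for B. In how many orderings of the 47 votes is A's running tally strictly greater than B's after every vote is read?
Strict-lead orderings = 1335293573130

Total orderings of the 47 votes with 26 for A: C(47, 26) = 12551759587422. By the Bertrand ballot formula (Cycle Lemma / reflection principle), the number of orderings in which A is strictly ahead of B throughout is (p − q)/(p + q) · C(p + q, p) = (26 − 21)/(26 + 21) · 12551759587422 = 1335293573130.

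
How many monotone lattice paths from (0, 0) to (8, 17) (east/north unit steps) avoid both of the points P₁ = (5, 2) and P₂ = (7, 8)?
Number of paths = 1005969

Inclusion–exclusion. Total paths: C(25, 8) = 1081575. Through P₁: C(7, 5)·C(18, 3) = 17136. Through P₂: C(15, 7)·C(10, 1) = 64350. Since P₁ is strictly southwest of P₂, a monotone path through both must visit P₁ then P₂; paths through both = C(7, 5)·C(8, 2)·C(10, 1) = 5880. Avoid both = 1081575 − 17136 − 64350 + 5880 = 1005969.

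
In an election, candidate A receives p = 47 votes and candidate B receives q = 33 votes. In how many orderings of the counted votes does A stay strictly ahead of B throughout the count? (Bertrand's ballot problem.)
Strict-lead orderings = 5577152674945519680740

Total orderings of the 80 votes with 47 for A: C(80, 47) = 31869443856831541032800. By the Bertrand ballot formula (Cycle Lemma / reflection principle), the number of orderings in which A is strictly ahead of B throughout is (p − q)/(p + q) · C(p + q, p) = (47 − 33)/(47 + 33) · 31869443856831541032800 = 5577152674945519680740.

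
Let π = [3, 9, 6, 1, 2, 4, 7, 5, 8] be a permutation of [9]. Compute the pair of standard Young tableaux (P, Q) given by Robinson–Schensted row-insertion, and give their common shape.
P = [1, 2, 4, 5, 8] / [3, 6, 7] / [9];  Q = [1, 2, 6, 7, 9] / [3, 5, 8] / [4];  common shape = (5, 3, 1)

Row-insert the values π_1, π_2, … into P one at a time, bumping the leftmost entry strictly greater than the inserted value down to the next row. The recording tableau Q records, in position (i, j), the step at which that cell was added to P.
  Insert 3 (step 1): P = [3];  Q = [1]
  Insert 9 (step 2): P = [3, 9];  Q = [1, 2]
  Insert 6 (step 3): P = [3, 6] / [9];  Q = [1, 2] / [3]
  Insert 1 (step 4): P = [1, 6] / [3] / [9];  Q = [1, 2] / [3] / [4]
  Insert 2 (step 5): P = [1, 2] / [3, 6] / [9];  Q = [1, 2] / [3, 5] / [4]
  Insert 4 (step 6): P = [1, 2, 4] / [3, 6] / [9];  Q = [1, 2, 6] / [3, 5] / [4]
  Insert 7 (step 7): P = [1, 2, 4, 7] / [3, 6] / [9];  Q = [1, 2, 6, 7] / [3, 5] / [4]
  Insert 5 (step 8): P = [1, 2, 4, 5] / [3, 6, 7] / [9];  Q = [1, 2, 6, 7] / [3, 5, 8] / [4]
  Insert 8 (step 9): P = [1, 2, 4, 5, 8] / [3, 6, 7] / [9];  Q = [1, 2, 6, 7, 9] / [3, 5, 8] / [4]
Final shape: (5, 3, 1).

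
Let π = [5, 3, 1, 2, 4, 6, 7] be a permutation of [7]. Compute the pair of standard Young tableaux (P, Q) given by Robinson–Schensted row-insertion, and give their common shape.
P = [1, 2, 4, 6, 7] / [3] / [5];  Q = [1, 4, 5, 6, 7] / [2] / [3];  common shape = (5, 1, 1)

Row-insert the values π_1, π_2, … into P one at a time, bumping the leftmost entry strictly greater than the inserted value down to the next row. The recording tableau Q records, in position (i, j), the step at which that cell was added to P.
  Insert 5 (step 1): P = [5];  Q = [1]
  Insert 3 (step 2): P = [3] / [5];  Q = [1] / [2]
  Insert 1 (step 3): P = [1] / [3] / [5];  Q = [1] / [2] / [3]
  Insert 2 (step 4): P = [1, 2] / [3] / [5];  Q = [1, 4] / [2] / [3]
  Insert 4 (step 5): P = [1, 2, 4] / [3] / [5];  Q = [1, 4, 5] / [2] / [3]
  Insert 6 (step 6): P = [1, 2, 4, 6] / [3] / [5];  Q = [1, 4, 5, 6] / [2] / [3]
  Insert 7 (step 7): P = [1, 2, 4, 6, 7] / [3] / [5];  Q = [1, 4, 5, 6, 7] / [2] / [3]
Final shape: (5, 1, 1).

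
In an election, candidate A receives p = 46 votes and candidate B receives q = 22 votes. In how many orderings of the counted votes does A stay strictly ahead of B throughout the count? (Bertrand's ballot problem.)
Strict-lead orderings = 141521997156845760

Total orderings of the 68 votes with 46 for A: C(68, 46) = 400978991944396320. By the Bertrand ballot formula (Cycle Lemma / reflection principle), the number of orderings in which A is strictly ahead of B throughout is (p − q)/(p + q) · C(p + q, p) = (46 − 22)/(46 + 22) · 400978991944396320 = 141521997156845760.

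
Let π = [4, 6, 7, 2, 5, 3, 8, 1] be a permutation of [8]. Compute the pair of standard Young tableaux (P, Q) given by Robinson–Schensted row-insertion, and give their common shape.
P = [1, 3, 7, 8] / [2, 5] / [4] / [6];  Q = [1, 2, 3, 7] / [4, 5] / [6] / [8];  common shape = (4, 2, 1, 1)

Row-insert the values π_1, π_2, … into P one at a time, bumping the leftmost entry strictly greater than the inserted value down to the next row. The recording tableau Q records, in position (i, j), the step at which that cell was added to P.
  Insert 4 (step 1): P = [4];  Q = [1]
  Insert 6 (step 2): P = [4, 6];  Q = [1, 2]
  Insert 7 (step 3): P = [4, 6, 7];  Q = [1, 2, 3]
  Insert 2 (step 4): P = [2, 6, 7] / [4];  Q = [1, 2, 3] / [4]
  Insert 5 (step 5): P = [2, 5, 7] / [4, 6];  Q = [1, 2, 3] / [4, 5]
  Insert 3 (step 6): P = [2, 3, 7] / [4, 5] / [6];  Q = [1, 2, 3] / [4, 5] / [6]
  Insert 8 (step 7): P = [2, 3, 7, 8] / [4, 5] / [6];  Q = [1, 2, 3, 7] / [4, 5] / [6]
  Insert 1 (step 8): P = [1, 3, 7, 8] / [2, 5] / [4] / [6];  Q = [1, 2, 3, 7] / [4, 5] / [6] / [8]
Final shape: (4, 2, 1, 1).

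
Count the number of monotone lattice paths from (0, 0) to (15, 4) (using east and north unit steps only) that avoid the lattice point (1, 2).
Number of paths = 3516

Total paths from (0, 0) to (15, 4): C(19, 15) = 3876. Paths through (1, 2): (paths (0, 0) → (1, 2)) × (paths (1, 2) → (15, 4)) = C(3, 1) · C(16, 14) = 3 · 120 = 360. Avoidance count = 3876 − 360 = 3516.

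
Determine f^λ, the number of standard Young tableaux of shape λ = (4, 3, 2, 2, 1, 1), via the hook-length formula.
# SYT of shape (4, 3, 2, 2, 1, 1) = 17160

Hook-length formula: f^λ = n! / Π hook(c), product over all cells c of the Young diagram. For λ = (4, 3, 2, 2, 1, 1), n = 13 boxes. Hook lengths by row (left-to-right, top-to-bottom): [9, 6, 3, 1]; [7, 4, 1]; [5, 2]; [4, 1]; [2]; [1]. Product of hooks = 362880. So f^λ = 13! / 362880 = 6227020800 / 362880 = 17160.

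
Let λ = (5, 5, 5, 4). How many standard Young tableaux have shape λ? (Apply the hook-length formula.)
# SYT of shape (5, 5, 5, 4) = 1662804

Hook-length formula: f^λ = n! / Π hook(c), product over all cells c of the Young diagram. For λ = (5, 5, 5, 4), n = 19 boxes. Hook lengths by row (left-to-right, top-to-bottom): [8, 7, 6, 5, 3]; [7, 6, 5, 4, 2]; [6, 5, 4, 3, 1]; [4, 3, 2, 1]. Product of hooks = 73156608000. So f^λ = 19! / 73156608000 = 121645100408832000 / 73156608000 = 1662804.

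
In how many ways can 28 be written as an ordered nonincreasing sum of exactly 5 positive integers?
p(28, 5 parts) = 291

Partitions of n into exactly k parts are in bijection with partitions of n − k into at most k parts (subtract 1 from each part). So p(28, exactly 5) = p(23, parts ≤ 5). Computing via the recurrence p(m, j) = p(m, j−1) + p(m−j, j) gives 291.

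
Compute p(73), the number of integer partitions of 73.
p(73) = 6185689

Compute p(n) via the recurrence p(n, m) = p(n, m−1) + p(n−m, m), where p(n, m) counts partitions of n with all parts ≤ m and p(n) = p(n, n). The base cases are p(0, m) = 1 and p(n, 0) = 0 for n > 0. Filling the table yields p(73) = 6185689. (Euler's pentagonal recurrence is an alternative.)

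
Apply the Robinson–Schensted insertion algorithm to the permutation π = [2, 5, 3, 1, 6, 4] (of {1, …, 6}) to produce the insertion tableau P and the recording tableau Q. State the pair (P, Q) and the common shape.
P = [1, 3, 4] / [2, 6] / [5];  Q = [1, 2, 5] / [3, 6] / [4];  common shape = (3, 2, 1)

Row-insert the values π_1, π_2, … into P one at a time, bumping the leftmost entry strictly greater than the inserted value down to the next row. The recording tableau Q records, in position (i, j), the step at which that cell was added to P.
  Insert 2 (step 1): P = [2];  Q = [1]
  Insert 5 (step 2): P = [2, 5];  Q = [1, 2]
  Insert 3 (step 3): P = [2, 3] / [5];  Q = [1, 2] / [3]
  Insert 1 (step 4): P = [1, 3] / [2] / [5];  Q = [1, 2] / [3] / [4]
  Insert 6 (step 5): P = [1, 3, 6] / [2] / [5];  Q = [1, 2, 5] / [3] / [4]
  Insert 4 (step 6): P = [1, 3, 4] / [2, 6] / [5];  Q = [1, 2, 5] / [3, 6] / [4]
Final shape: (3, 2, 1).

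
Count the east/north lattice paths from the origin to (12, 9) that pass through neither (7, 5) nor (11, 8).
Number of paths = 98414

Inclusion–exclusion. Total paths: C(21, 12) = 293930. Through P₁: C(12, 7)·C(9, 5) = 99792. Through P₂: C(19, 11)·C(2, 1) = 151164. Since P₁ is strictly southwest of P₂, a monotone path through both must visit P₁ then P₂; paths through both = C(12, 7)·C(7, 4)·C(2, 1) = 55440. Avoid both = 293930 − 99792 − 151164 + 55440 = 98414.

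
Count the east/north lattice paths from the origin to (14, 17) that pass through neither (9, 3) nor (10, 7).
Number of paths = 244258017

Inclusion–exclusion. Total paths: C(31, 14) = 265182525. Through P₁: C(12, 9)·C(19, 5) = 2558160. Through P₂: C(17, 10)·C(14, 4) = 19467448. Since P₁ is strictly southwest of P₂, a monotone path through both must visit P₁ then P₂; paths through both = C(12, 9)·C(5, 1)·C(14, 4) = 1101100. Avoid both = 265182525 − 2558160 − 19467448 + 1101100 = 244258017.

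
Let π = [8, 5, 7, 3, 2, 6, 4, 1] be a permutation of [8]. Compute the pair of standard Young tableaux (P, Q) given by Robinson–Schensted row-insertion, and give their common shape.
P = [1, 4] / [2, 6] / [3, 7] / [5] / [8];  Q = [1, 3] / [2, 6] / [4, 7] / [5] / [8];  common shape = (2, 2, 2, 1, 1)

Row-insert the values π_1, π_2, … into P one at a time, bumping the leftmost entry strictly greater than the inserted value down to the next row. The recording tableau Q records, in position (i, j), the step at which that cell was added to P.
  Insert 8 (step 1): P = [8];  Q = [1]
  Insert 5 (step 2): P = [5] / [8];  Q = [1] / [2]
  Insert 7 (step 3): P = [5, 7] / [8];  Q = [1, 3] / [2]
  Insert 3 (step 4): P = [3, 7] / [5] / [8];  Q = [1, 3] / [2] / [4]
  Insert 2 (step 5): P = [2, 7] / [3] / [5] / [8];  Q = [1, 3] / [2] / [4] / [5]
  Insert 6 (step 6): P = [2, 6] / [3, 7] / [5] / [8];  Q = [1, 3] / [2, 6] / [4] / [5]
  Insert 4 (step 7): P = [2, 4] / [3, 6] / [5, 7] / [8];  Q = [1, 3] / [2, 6] / [4, 7] / [5]
  Insert 1 (step 8): P = [1, 4] / [2, 6] / [3, 7] / [5] / [8];  Q = [1, 3] / [2, 6] / [4, 7] / [5] / [8]
Final shape: (2, 2, 2, 1, 1).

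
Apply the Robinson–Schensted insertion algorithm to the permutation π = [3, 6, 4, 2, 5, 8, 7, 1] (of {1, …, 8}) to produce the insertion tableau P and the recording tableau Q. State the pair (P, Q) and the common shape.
P = [1, 4, 5, 7] / [2, 8] / [3] / [6];  Q = [1, 2, 5, 6] / [3, 7] / [4] / [8];  common shape = (4, 2, 1, 1)

Row-insert the values π_1, π_2, … into P one at a time, bumping the leftmost entry strictly greater than the inserted value down to the next row. The recording tableau Q records, in position (i, j), the step at which that cell was added to P.
  Insert 3 (step 1): P = [3];  Q = [1]
  Insert 6 (step 2): P = [3, 6];  Q = [1, 2]
  Insert 4 (step 3): P = [3, 4] / [6];  Q = [1, 2] / [3]
  Insert 2 (step 4): P = [2, 4] / [3] / [6];  Q = [1, 2] / [3] / [4]
  Insert 5 (step 5): P = [2, 4, 5] / [3] / [6];  Q = [1, 2, 5] / [3] / [4]
  Insert 8 (step 6): P = [2, 4, 5, 8] / [3] / [6];  Q = [1, 2, 5, 6] / [3] / [4]
  Insert 7 (step 7): P = [2, 4, 5, 7] / [3, 8] / [6];  Q = [1, 2, 5, 6] / [3, 7] / [4]
  Insert 1 (step 8): P = [1, 4, 5, 7] / [2, 8] / [3] / [6];  Q = [1, 2, 5, 6] / [3, 7] / [4] / [8]
Final shape: (4, 2, 1, 1).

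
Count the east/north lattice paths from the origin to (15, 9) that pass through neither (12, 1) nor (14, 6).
Number of paths = 1151411

Inclusion–exclusion. Total paths: C(24, 15) = 1307504. Through P₁: C(13, 12)·C(11, 3) = 2145. Through P₂: C(20, 14)·C(4, 1) = 155040. Since P₁ is strictly southwest of P₂, a monotone path through both must visit P₁ then P₂; paths through both = C(13, 12)·C(7, 2)·C(4, 1) = 1092. Avoid both = 1307504 − 2145 − 155040 + 1092 = 1151411.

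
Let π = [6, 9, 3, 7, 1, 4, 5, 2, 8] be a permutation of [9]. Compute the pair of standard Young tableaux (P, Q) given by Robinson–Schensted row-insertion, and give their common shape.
P = [1, 2, 5, 8] / [3, 4] / [6, 7] / [9];  Q = [1, 2, 7, 9] / [3, 4] / [5, 6] / [8];  common shape = (4, 2, 2, 1)

Row-insert the values π_1, π_2, … into P one at a time, bumping the leftmost entry strictly greater than the inserted value down to the next row. The recording tableau Q records, in position (i, j), the step at which that cell was added to P.
  Insert 6 (step 1): P = [6];  Q = [1]
  Insert 9 (step 2): P = [6, 9];  Q = [1, 2]
  Insert 3 (step 3): P = [3, 9] / [6];  Q = [1, 2] / [3]
  Insert 7 (step 4): P = [3, 7] / [6, 9];  Q = [1, 2] / [3, 4]
  Insert 1 (step 5): P = [1, 7] / [3, 9] / [6];  Q = [1, 2] / [3, 4] / [5]
  Insert 4 (step 6): P = [1, 4] / [3, 7] / [6, 9];  Q = [1, 2] / [3, 4] / [5, 6]
  Insert 5 (step 7): P = [1, 4, 5] / [3, 7] / [6, 9];  Q = [1, 2, 7] / [3, 4] / [5, 6]
  Insert 2 (step 8): P = [1, 2, 5] / [3, 4] / [6, 7] / [9];  Q = [1, 2, 7] / [3, 4] / [5, 6] / [8]
  Insert 8 (step 9): P = [1, 2, 5, 8] / [3, 4] / [6, 7] / [9];  Q = [1, 2, 7, 9] / [3, 4] / [5, 6] / [8]
Final shape: (4, 2, 2, 1).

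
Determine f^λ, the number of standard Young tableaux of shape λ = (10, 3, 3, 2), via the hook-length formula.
# SYT of shape (10, 3, 3, 2) = 848232

Hook-length formula: f^λ = n! / Π hook(c), product over all cells c of the Young diagram. For λ = (10, 3, 3, 2), n = 18 boxes. Hook lengths by row (left-to-right, top-to-bottom): [13, 12, 10, 7, 6, 5, 4, 3, 2, 1]; [5, 4, 2]; [4, 3, 1]; [2, 1]. Product of hooks = 7547904000. So f^λ = 18! / 7547904000 = 6402373705728000 / 7547904000 = 848232.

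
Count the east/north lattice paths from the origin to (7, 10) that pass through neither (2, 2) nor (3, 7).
Number of paths = 8786

Inclusion–exclusion. Total paths: C(17, 7) = 19448. Through P₁: C(4, 2)·C(13, 5) = 7722. Through P₂: C(10, 3)·C(7, 4) = 4200. Since P₁ is strictly southwest of P₂, a monotone path through both must visit P₁ then P₂; paths through both = C(4, 2)·C(6, 1)·C(7, 4) = 1260. Avoid both = 19448 − 7722 − 4200 + 1260 = 8786.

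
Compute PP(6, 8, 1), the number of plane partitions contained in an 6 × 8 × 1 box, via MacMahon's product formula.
PP(6, 8, 1) = 3003

Evaluate the triple product over i = 1..6, j = 1..8, k = 1..1. The factors are (2/1) · (3/2) · (4/3) · (5/4) · (6/5) · (7/6) · (8/7) · (9/8) · … (48 factors total). The numerators and denominators telescope so the product is an integer; carrying out the multiplication exactly gives PP(6, 8, 1) = 3003.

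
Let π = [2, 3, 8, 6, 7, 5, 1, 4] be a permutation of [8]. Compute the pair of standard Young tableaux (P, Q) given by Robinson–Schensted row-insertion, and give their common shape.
P = [1, 3, 4, 7] / [2, 5] / [6] / [8];  Q = [1, 2, 3, 5] / [4, 8] / [6] / [7];  common shape = (4, 2, 1, 1)

Row-insert the values π_1, π_2, … into P one at a time, bumping the leftmost entry strictly greater than the inserted value down to the next row. The recording tableau Q records, in position (i, j), the step at which that cell was added to P.
  Insert 2 (step 1): P = [2];  Q = [1]
  Insert 3 (step 2): P = [2, 3];  Q = [1, 2]
  Insert 8 (step 3): P = [2, 3, 8];  Q = [1, 2, 3]
  Insert 6 (step 4): P = [2, 3, 6] / [8];  Q = [1, 2, 3] / [4]
  Insert 7 (step 5): P = [2, 3, 6, 7] / [8];  Q = [1, 2, 3, 5] / [4]
  Insert 5 (step 6): P = [2, 3, 5, 7] / [6] / [8];  Q = [1, 2, 3, 5] / [4] / [6]
  Insert 1 (step 7): P = [1, 3, 5, 7] / [2] / [6] / [8];  Q = [1, 2, 3, 5] / [4] / [6] / [7]
  Insert 4 (step 8): P = [1, 3, 4, 7] / [2, 5] / [6] / [8];  Q = [1, 2, 3, 5] / [4, 8] / [6] / [7]
Final shape: (4, 2, 1, 1).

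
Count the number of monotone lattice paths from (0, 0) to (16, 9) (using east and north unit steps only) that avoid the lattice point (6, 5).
Number of paths = 1580513

Total paths from (0, 0) to (16, 9): C(25, 16) = 2042975. Paths through (6, 5): (paths (0, 0) → (6, 5)) × (paths (6, 5) → (16, 9)) = C(11, 6) · C(14, 10) = 462 · 1001 = 462462. Avoidance count = 2042975 − 462462 = 1580513.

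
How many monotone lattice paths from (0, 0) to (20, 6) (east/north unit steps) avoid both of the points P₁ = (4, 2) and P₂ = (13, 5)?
Number of paths = 115411

Inclusion–exclusion. Total paths: C(26, 20) = 230230. Through P₁: C(6, 4)·C(20, 16) = 72675. Through P₂: C(18, 13)·C(8, 7) = 68544. Since P₁ is strictly southwest of P₂, a monotone path through both must visit P₁ then P₂; paths through both = C(6, 4)·C(12, 9)·C(8, 7) = 26400. Avoid both = 230230 − 72675 − 68544 + 26400 = 115411.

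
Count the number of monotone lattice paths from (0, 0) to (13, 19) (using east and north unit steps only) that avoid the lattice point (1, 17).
Number of paths = 347371962

Total paths from (0, 0) to (13, 19): C(32, 13) = 347373600. Paths through (1, 17): (paths (0, 0) → (1, 17)) × (paths (1, 17) → (13, 19)) = C(18, 1) · C(14, 12) = 18 · 91 = 1638. Avoidance count = 347373600 − 1638 = 347371962.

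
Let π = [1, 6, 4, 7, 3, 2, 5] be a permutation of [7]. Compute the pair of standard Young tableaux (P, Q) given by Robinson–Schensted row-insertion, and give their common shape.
P = [1, 2, 5] / [3, 7] / [4] / [6];  Q = [1, 2, 4] / [3, 7] / [5] / [6];  common shape = (3, 2, 1, 1)

Row-insert the values π_1, π_2, … into P one at a time, bumping the leftmost entry strictly greater than the inserted value down to the next row. The recording tableau Q records, in position (i, j), the step at which that cell was added to P.
  Insert 1 (step 1): P = [1];  Q = [1]
  Insert 6 (step 2): P = [1, 6];  Q = [1, 2]
  Insert 4 (step 3): P = [1, 4] / [6];  Q = [1, 2] / [3]
  Insert 7 (step 4): P = [1, 4, 7] / [6];  Q = [1, 2, 4] / [3]
  Insert 3 (step 5): P = [1, 3, 7] / [4] / [6];  Q = [1, 2, 4] / [3] / [5]
  Insert 2 (step 6): P = [1, 2, 7] / [3] / [4] / [6];  Q = [1, 2, 4] / [3] / [5] / [6]
  Insert 5 (step 7): P = [1, 2, 5] / [3, 7] / [4] / [6];  Q = [1, 2, 4] / [3, 7] / [5] / [6]
Final shape: (3, 2, 1, 1).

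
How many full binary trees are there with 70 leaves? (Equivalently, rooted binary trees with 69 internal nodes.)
C_69 = 337485502510215975556783793455058624700

These full binary trees are counted by the Catalan number C_n = (1/(n + 1)) · C(2n, n). For n = 69: C_69 = (1/70) · C(138, 69) = 23623985175715118288974865541854103729000/70 = 337485502510215975556783793455058624700.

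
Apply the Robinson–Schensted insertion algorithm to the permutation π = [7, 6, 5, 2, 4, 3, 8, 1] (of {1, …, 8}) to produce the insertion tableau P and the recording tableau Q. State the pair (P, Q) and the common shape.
P = [1, 3, 8] / [2] / [4] / [5] / [6] / [7];  Q = [1, 5, 7] / [2] / [3] / [4] / [6] / [8];  common shape = (3, 1, 1, 1, 1, 1)

Row-insert the values π_1, π_2, … into P one at a time, bumping the leftmost entry strictly greater than the inserted value down to the next row. The recording tableau Q records, in position (i, j), the step at which that cell was added to P.
  Insert 7 (step 1): P = [7];  Q = [1]
  Insert 6 (step 2): P = [6] / [7];  Q = [1] / [2]
  Insert 5 (step 3): P = [5] / [6] / [7];  Q = [1] / [2] / [3]
  Insert 2 (step 4): P = [2] / [5] / [6] / [7];  Q = [1] / [2] / [3] / [4]
  Insert 4 (step 5): P = [2, 4] / [5] / [6] / [7];  Q = [1, 5] / [2] / [3] / [4]
  Insert 3 (step 6): P = [2, 3] / [4] / [5] / [6] / [7];  Q = [1, 5] / [2] / [3] / [4] / [6]
  Insert 8 (step 7): P = [2, 3, 8] / [4] / [5] / [6] / [7];  Q = [1, 5, 7] / [2] / [3] / [4] / [6]
  Insert 1 (step 8): P = [1, 3, 8] / [2] / [4] / [5] / [6] / [7];  Q = [1, 5, 7] / [2] / [3] / [4] / [6] / [8]
Final shape: (3, 1, 1, 1, 1, 1).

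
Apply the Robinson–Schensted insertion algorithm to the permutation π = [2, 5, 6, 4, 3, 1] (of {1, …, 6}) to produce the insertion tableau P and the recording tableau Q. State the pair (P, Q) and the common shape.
P = [1, 3, 6] / [2] / [4] / [5];  Q = [1, 2, 3] / [4] / [5] / [6];  common shape = (3, 1, 1, 1)

Row-insert the values π_1, π_2, … into P one at a time, bumping the leftmost entry strictly greater than the inserted value down to the next row. The recording tableau Q records, in position (i, j), the step at which that cell was added to P.
  Insert 2 (step 1): P = [2];  Q = [1]
  Insert 5 (step 2): P = [2, 5];  Q = [1, 2]
  Insert 6 (step 3): P = [2, 5, 6];  Q = [1, 2, 3]
  Insert 4 (step 4): P = [2, 4, 6] / [5];  Q = [1, 2, 3] / [4]
  Insert 3 (step 5): P = [2, 3, 6] / [4] / [5];  Q = [1, 2, 3] / [4] / [5]
  Insert 1 (step 6): P = [1, 3, 6] / [2] / [4] / [5];  Q = [1, 2, 3] / [4] / [5] / [6]
Final shape: (3, 1, 1, 1).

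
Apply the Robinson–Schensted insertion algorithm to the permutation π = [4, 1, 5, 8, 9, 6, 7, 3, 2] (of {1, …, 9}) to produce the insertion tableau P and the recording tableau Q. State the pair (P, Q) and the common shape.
P = [1, 2, 6, 7] / [3, 5, 9] / [4] / [8];  Q = [1, 3, 4, 5] / [2, 6, 7] / [8] / [9];  common shape = (4, 3, 1, 1)

Row-insert the values π_1, π_2, … into P one at a time, bumping the leftmost entry strictly greater than the inserted value down to the next row. The recording tableau Q records, in position (i, j), the step at which that cell was added to P.
  Insert 4 (step 1): P = [4];  Q = [1]
  Insert 1 (step 2): P = [1] / [4];  Q = [1] / [2]
  Insert 5 (step 3): P = [1, 5] / [4];  Q = [1, 3] / [2]
  Insert 8 (step 4): P = [1, 5, 8] / [4];  Q = [1, 3, 4] / [2]
  Insert 9 (step 5): P = [1, 5, 8, 9] / [4];  Q = [1, 3, 4, 5] / [2]
  Insert 6 (step 6): P = [1, 5, 6, 9] / [4, 8];  Q = [1, 3, 4, 5] / [2, 6]
  Insert 7 (step 7): P = [1, 5, 6, 7] / [4, 8, 9];  Q = [1, 3, 4, 5] / [2, 6, 7]
  Insert 3 (step 8): P = [1, 3, 6, 7] / [4, 5, 9] / [8];  Q = [1, 3, 4, 5] / [2, 6, 7] / [8]
  Insert 2 (step 9): P = [1, 2, 6, 7] / [3, 5, 9] / [4] / [8];  Q = [1, 3, 4, 5] / [2, 6, 7] / [8] / [9]
Final shape: (4, 3, 1, 1).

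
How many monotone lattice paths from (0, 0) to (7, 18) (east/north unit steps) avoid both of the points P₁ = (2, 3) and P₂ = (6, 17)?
Number of paths = 184966

Inclusion–exclusion. Total paths: C(25, 7) = 480700. Through P₁: C(5, 2)·C(20, 5) = 155040. Through P₂: C(23, 6)·C(2, 1) = 201894. Since P₁ is strictly southwest of P₂, a monotone path through both must visit P₁ then P₂; paths through both = C(5, 2)·C(18, 4)·C(2, 1) = 61200. Avoid both = 480700 − 155040 − 201894 + 61200 = 184966.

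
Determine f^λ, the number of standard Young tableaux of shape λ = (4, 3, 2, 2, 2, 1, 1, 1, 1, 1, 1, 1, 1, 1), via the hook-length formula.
# SYT of shape (4, 3, 2, 2, 2, 1, 1, 1, 1, 1, 1, 1, 1, 1) = 11235840

Hook-length formula: f^λ = n! / Π hook(c), product over all cells c of the Young diagram. For λ = (4, 3, 2, 2, 2, 1, 1, 1, 1, 1, 1, 1, 1, 1), n = 22 boxes. Hook lengths by row (left-to-right, top-to-bottom): [17, 7, 3, 1]; [15, 5, 1]; [13, 3]; [12, 2]; [11, 1]; [9]; [8]; [7]; [6]; [5]; [4]; [3]; [2]; [1]. Product of hooks = 100037089152000. So f^λ = 22! / 100037089152000 = 1124000727777607680000 / 100037089152000 = 11235840.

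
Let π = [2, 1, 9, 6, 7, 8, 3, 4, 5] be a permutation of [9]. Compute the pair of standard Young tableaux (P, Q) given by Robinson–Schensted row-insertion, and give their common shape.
P = [1, 3, 4, 5] / [2, 6, 7, 8] / [9];  Q = [1, 3, 5, 6] / [2, 4, 8, 9] / [7];  common shape = (4, 4, 1)

Row-insert the values π_1, π_2, … into P one at a time, bumping the leftmost entry strictly greater than the inserted value down to the next row. The recording tableau Q records, in position (i, j), the step at which that cell was added to P.
  Insert 2 (step 1): P = [2];  Q = [1]
  Insert 1 (step 2): P = [1] / [2];  Q = [1] / [2]
  Insert 9 (step 3): P = [1, 9] / [2];  Q = [1, 3] / [2]
  Insert 6 (step 4): P = [1, 6] / [2, 9];  Q = [1, 3] / [2, 4]
  Insert 7 (step 5): P = [1, 6, 7] / [2, 9];  Q = [1, 3, 5] / [2, 4]
  Insert 8 (step 6): P = [1, 6, 7, 8] / [2, 9];  Q = [1, 3, 5, 6] / [2, 4]
  Insert 3 (step 7): P = [1, 3, 7, 8] / [2, 6] / [9];  Q = [1, 3, 5, 6] / [2, 4] / [7]
  Insert 4 (step 8): P = [1, 3, 4, 8] / [2, 6, 7] / [9];  Q = [1, 3, 5, 6] / [2, 4, 8] / [7]
  Insert 5 (step 9): P = [1, 3, 4, 5] / [2, 6, 7, 8] / [9];  Q = [1, 3, 5, 6] / [2, 4, 8, 9] / [7]
Final shape: (4, 4, 1).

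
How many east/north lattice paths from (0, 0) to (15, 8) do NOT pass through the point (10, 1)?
Number of paths = 481602

Total paths from (0, 0) to (15, 8): C(23, 15) = 490314. Paths through (10, 1): (paths (0, 0) → (10, 1)) × (paths (10, 1) → (15, 8)) = C(11, 10) · C(12, 5) = 11 · 792 = 8712. Avoidance count = 490314 − 8712 = 481602.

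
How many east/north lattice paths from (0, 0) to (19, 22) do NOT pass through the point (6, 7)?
Number of paths = 180411923640

Total paths from (0, 0) to (19, 22): C(41, 19) = 244662670200. Paths through (6, 7): (paths (0, 0) → (6, 7)) × (paths (6, 7) → (19, 22)) = C(13, 6) · C(28, 13) = 1716 · 37442160 = 64250746560. Avoidance count = 244662670200 − 64250746560 = 180411923640.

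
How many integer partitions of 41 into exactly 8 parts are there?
p(41, 8 parts) = 3828

Partitions of n into exactly k parts are in bijection with partitions of n − k into at most k parts (subtract 1 from each part). So p(41, exactly 8) = p(33, parts ≤ 8). Computing via the recurrence p(m, j) = p(m, j−1) + p(m−j, j) gives 3828.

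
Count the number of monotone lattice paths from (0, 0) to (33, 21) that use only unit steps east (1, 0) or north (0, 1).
Number of paths = 520341450264090

A monotone lattice path from (0, 0) to (33, 21) consists of 33 east steps and 21 north steps in some order, so it is determined by which 33 of the 54 steps are east. The count is C(54, 33) = 520341450264090.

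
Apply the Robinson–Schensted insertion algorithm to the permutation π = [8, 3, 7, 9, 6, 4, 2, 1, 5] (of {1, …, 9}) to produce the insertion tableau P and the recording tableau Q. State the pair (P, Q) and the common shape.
P = [1, 4, 5] / [2, 9] / [3] / [6] / [7] / [8];  Q = [1, 3, 4] / [2, 9] / [5] / [6] / [7] / [8];  common shape = (3, 2, 1, 1, 1, 1)

Row-insert the values π_1, π_2, … into P one at a time, bumping the leftmost entry strictly greater than the inserted value down to the next row. The recording tableau Q records, in position (i, j), the step at which that cell was added to P.
  Insert 8 (step 1): P = [8];  Q = [1]
  Insert 3 (step 2): P = [3] / [8];  Q = [1] / [2]
  Insert 7 (step 3): P = [3, 7] / [8];  Q = [1, 3] / [2]
  Insert 9 (step 4): P = [3, 7, 9] / [8];  Q = [1, 3, 4] / [2]
  Insert 6 (step 5): P = [3, 6, 9] / [7] / [8];  Q = [1, 3, 4] / [2] / [5]
  Insert 4 (step 6): P = [3, 4, 9] / [6] / [7] / [8];  Q = [1, 3, 4] / [2] / [5] / [6]
  Insert 2 (step 7): P = [2, 4, 9] / [3] / [6] / [7] / [8];  Q = [1, 3, 4] / [2] / [5] / [6] / [7]
  Insert 1 (step 8): P = [1, 4, 9] / [2] / [3] / [6] / [7] / [8];  Q = [1, 3, 4] / [2] / [5] / [6] / [7] / [8]
  Insert 5 (step 9): P = [1, 4, 5] / [2, 9] / [3] / [6] / [7] / [8];  Q = [1, 3, 4] / [2, 9] / [5] / [6] / [7] / [8]
Final shape: (3, 2, 1, 1, 1, 1).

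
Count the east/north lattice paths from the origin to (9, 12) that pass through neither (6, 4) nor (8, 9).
Number of paths = 179680

Inclusion–exclusion. Total paths: C(21, 9) = 293930. Through P₁: C(10, 6)·C(11, 3) = 34650. Through P₂: C(17, 8)·C(4, 1) = 97240. Since P₁ is strictly southwest of P₂, a monotone path through both must visit P₁ then P₂; paths through both = C(10, 6)·C(7, 2)·C(4, 1) = 17640. Avoid both = 293930 − 34650 − 97240 + 17640 = 179680.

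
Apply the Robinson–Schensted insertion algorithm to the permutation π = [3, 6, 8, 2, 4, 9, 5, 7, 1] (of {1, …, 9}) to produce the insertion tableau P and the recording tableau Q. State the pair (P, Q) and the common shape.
P = [1, 4, 5, 7] / [2, 6, 8, 9] / [3];  Q = [1, 2, 3, 6] / [4, 5, 7, 8] / [9];  common shape = (4, 4, 1)

Row-insert the values π_1, π_2, … into P one at a time, bumping the leftmost entry strictly greater than the inserted value down to the next row. The recording tableau Q records, in position (i, j), the step at which that cell was added to P.
  Insert 3 (step 1): P = [3];  Q = [1]
  Insert 6 (step 2): P = [3, 6];  Q = [1, 2]
  Insert 8 (step 3): P = [3, 6, 8];  Q = [1, 2, 3]
  Insert 2 (step 4): P = [2, 6, 8] / [3];  Q = [1, 2, 3] / [4]
  Insert 4 (step 5): P = [2, 4, 8] / [3, 6];  Q = [1, 2, 3] / [4, 5]
  Insert 9 (step 6): P = [2, 4, 8, 9] / [3, 6];  Q = [1, 2, 3, 6] / [4, 5]
  Insert 5 (step 7): P = [2, 4, 5, 9] / [3, 6, 8];  Q = [1, 2, 3, 6] / [4, 5, 7]
  Insert 7 (step 8): P = [2, 4, 5, 7] / [3, 6, 8, 9];  Q = [1, 2, 3, 6] / [4, 5, 7, 8]
  Insert 1 (step 9): P = [1, 4, 5, 7] / [2, 6, 8, 9] / [3];  Q = [1, 2, 3, 6] / [4, 5, 7, 8] / [9]
Final shape: (4, 4, 1).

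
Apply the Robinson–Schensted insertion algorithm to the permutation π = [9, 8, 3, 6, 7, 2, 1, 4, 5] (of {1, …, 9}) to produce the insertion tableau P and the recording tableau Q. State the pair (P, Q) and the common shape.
P = [1, 4, 5] / [2, 6, 7] / [3] / [8] / [9];  Q = [1, 4, 5] / [2, 8, 9] / [3] / [6] / [7];  common shape = (3, 3, 1, 1, 1)

Row-insert the values π_1, π_2, … into P one at a time, bumping the leftmost entry strictly greater than the inserted value down to the next row. The recording tableau Q records, in position (i, j), the step at which that cell was added to P.
  Insert 9 (step 1): P = [9];  Q = [1]
  Insert 8 (step 2): P = [8] / [9];  Q = [1] / [2]
  Insert 3 (step 3): P = [3] / [8] / [9];  Q = [1] / [2] / [3]
  Insert 6 (step 4): P = [3, 6] / [8] / [9];  Q = [1, 4] / [2] / [3]
  Insert 7 (step 5): P = [3, 6, 7] / [8] / [9];  Q = [1, 4, 5] / [2] / [3]
  Insert 2 (step 6): P = [2, 6, 7] / [3] / [8] / [9];  Q = [1, 4, 5] / [2] / [3] / [6]
  Insert 1 (step 7): P = [1, 6, 7] / [2] / [3] / [8] / [9];  Q = [1, 4, 5] / [2] / [3] / [6] / [7]
  Insert 4 (step 8): P = [1, 4, 7] / [2, 6] / [3] / [8] / [9];  Q = [1, 4, 5] / [2, 8] / [3] / [6] / [7]
  Insert 5 (step 9): P = [1, 4, 5] / [2, 6, 7] / [3] / [8] / [9];  Q = [1, 4, 5] / [2, 8, 9] / [3] / [6] / [7]
Final shape: (3, 3, 1, 1, 1).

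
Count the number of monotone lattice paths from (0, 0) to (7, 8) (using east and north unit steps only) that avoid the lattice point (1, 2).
Number of paths = 3663

Total paths from (0, 0) to (7, 8): C(15, 7) = 6435. Paths through (1, 2): (paths (0, 0) → (1, 2)) × (paths (1, 2) → (7, 8)) = C(3, 1) · C(12, 6) = 3 · 924 = 2772. Avoidance count = 6435 − 2772 = 3663.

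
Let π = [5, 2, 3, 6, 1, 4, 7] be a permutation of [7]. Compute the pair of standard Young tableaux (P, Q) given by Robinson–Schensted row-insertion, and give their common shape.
P = [1, 3, 4, 7] / [2, 6] / [5];  Q = [1, 3, 4, 7] / [2, 6] / [5];  common shape = (4, 2, 1)

Row-insert the values π_1, π_2, … into P one at a time, bumping the leftmost entry strictly greater than the inserted value down to the next row. The recording tableau Q records, in position (i, j), the step at which that cell was added to P.
  Insert 5 (step 1): P = [5];  Q = [1]
  Insert 2 (step 2): P = [2] / [5];  Q = [1] / [2]
  Insert 3 (step 3): P = [2, 3] / [5];  Q = [1, 3] / [2]
  Insert 6 (step 4): P = [2, 3, 6] / [5];  Q = [1, 3, 4] / [2]
  Insert 1 (step 5): P = [1, 3, 6] / [2] / [5];  Q = [1, 3, 4] / [2] / [5]
  Insert 4 (step 6): P = [1, 3, 4] / [2, 6] / [5];  Q = [1, 3, 4] / [2, 6] / [5]
  Insert 7 (step 7): P = [1, 3, 4, 7] / [2, 6] / [5];  Q = [1, 3, 4, 7] / [2, 6] / [5]
Final shape: (4, 2, 1).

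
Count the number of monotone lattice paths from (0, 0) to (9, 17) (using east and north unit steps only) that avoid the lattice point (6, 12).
Number of paths = 2084966

Total paths from (0, 0) to (9, 17): C(26, 9) = 3124550. Paths through (6, 12): (paths (0, 0) → (6, 12)) × (paths (6, 12) → (9, 17)) = C(18, 6) · C(8, 3) = 18564 · 56 = 1039584. Avoidance count = 3124550 − 1039584 = 2084966.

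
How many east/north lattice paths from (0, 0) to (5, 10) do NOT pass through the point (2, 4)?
Number of paths = 1743

Total paths from (0, 0) to (5, 10): C(15, 5) = 3003. Paths through (2, 4): (paths (0, 0) → (2, 4)) × (paths (2, 4) → (5, 10)) = C(6, 2) · C(9, 3) = 15 · 84 = 1260. Avoidance count = 3003 − 1260 = 1743.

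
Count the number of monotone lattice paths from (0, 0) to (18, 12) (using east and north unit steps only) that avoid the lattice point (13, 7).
Number of paths = 66958185

Total paths from (0, 0) to (18, 12): C(30, 18) = 86493225. Paths through (13, 7): (paths (0, 0) → (13, 7)) × (paths (13, 7) → (18, 12)) = C(20, 13) · C(10, 5) = 77520 · 252 = 19535040. Avoidance count = 86493225 − 19535040 = 66958185.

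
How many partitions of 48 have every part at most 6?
p(48, parts ≤ 6) = 7760

Use the recurrence p(n, m) = p(n, m−1) + p(n−m, m): either the largest part is < m (count p(n, m−1)) or the largest part is exactly m (remove one copy of m, count p(n−m, m)). With p(0, ·) = 1 this gives p(48, parts ≤ 6) = 7760. (By conjugating Young diagrams, this also counts partitions of 48 into at most 6 parts.)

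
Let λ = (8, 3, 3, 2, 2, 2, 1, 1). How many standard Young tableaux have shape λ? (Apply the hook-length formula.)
# SYT of shape (8, 3, 3, 2, 2, 2, 1, 1) = 1045626582

Hook-length formula: f^λ = n! / Π hook(c), product over all cells c of the Young diagram. For λ = (8, 3, 3, 2, 2, 2, 1, 1), n = 22 boxes. Hook lengths by row (left-to-right, top-to-bottom): [15, 12, 8, 5, 4, 3, 2, 1]; [9, 6, 2]; [8, 5, 1]; [6, 3]; [5, 2]; [4, 1]; [2]; [1]. Product of hooks = 1074954240000. So f^λ = 22! / 1074954240000 = 1124000727777607680000 / 1074954240000 = 1045626582.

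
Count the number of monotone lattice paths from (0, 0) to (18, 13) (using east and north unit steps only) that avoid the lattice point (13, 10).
Number of paths = 142185379

Total paths from (0, 0) to (18, 13): C(31, 18) = 206253075. Paths through (13, 10): (paths (0, 0) → (13, 10)) × (paths (13, 10) → (18, 13)) = C(23, 13) · C(8, 5) = 1144066 · 56 = 64067696. Avoidance count = 206253075 − 64067696 = 142185379.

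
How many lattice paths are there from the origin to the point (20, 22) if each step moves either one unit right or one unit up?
Number of paths = 513791607420

A monotone lattice path from (0, 0) to (20, 22) consists of 20 east steps and 22 north steps in some order, so it is determined by which 20 of the 42 steps are east. The count is C(42, 20) = 513791607420.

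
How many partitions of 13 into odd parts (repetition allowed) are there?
p_odd(13) = 18

Partitions of 13 using only odd parts 1, 3, 5, …: 13, 11+1+1, 9+3+1, 9+1+1+1+1, 7+5+1, 7+3+3, 7+3+1+1+1, 7+1+1+1+1+1+1, 5+5+3, 5+5+1+1+1, 5+3+3+1+1, 5+3+1+1+1+1+1, 5+1+1+1+1+1+1+1+1, 3+3+3+3+1, 3+3+3+1+1+1+1, 3+3+1+1+1+1+1+1+1, 3+1+1+1+1+1+1+1+1+1+1, 1+1+1+1+1+1+1+1+1+1+1+1+1. There are 18. (Euler: this equals q(13), the number of distinct-part partitions.)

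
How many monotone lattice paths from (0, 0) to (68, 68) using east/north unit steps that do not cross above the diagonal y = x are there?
C_68 = 86218923998960285726185640663701108500

These NE paths below the diagonal are counted by the Catalan number C_n = (1/(n + 1)) · C(2n, n). For n = 68: C_68 = (1/69) · C(136, 68) = 5949105755928259715106809205795376486500/69 = 86218923998960285726185640663701108500.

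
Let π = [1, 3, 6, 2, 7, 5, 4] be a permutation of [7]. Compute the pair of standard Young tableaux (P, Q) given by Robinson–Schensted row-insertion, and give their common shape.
P = [1, 2, 4, 7] / [3, 5] / [6];  Q = [1, 2, 3, 5] / [4, 6] / [7];  common shape = (4, 2, 1)

Row-insert the values π_1, π_2, … into P one at a time, bumping the leftmost entry strictly greater than the inserted value down to the next row. The recording tableau Q records, in position (i, j), the step at which that cell was added to P.
  Insert 1 (step 1): P = [1];  Q = [1]
  Insert 3 (step 2): P = [1, 3];  Q = [1, 2]
  Insert 6 (step 3): P = [1, 3, 6];  Q = [1, 2, 3]
  Insert 2 (step 4): P = [1, 2, 6] / [3];  Q = [1, 2, 3] / [4]
  Insert 7 (step 5): P = [1, 2, 6, 7] / [3];  Q = [1, 2, 3, 5] / [4]
  Insert 5 (step 6): P = [1, 2, 5, 7] / [3, 6];  Q = [1, 2, 3, 5] / [4, 6]
  Insert 4 (step 7): P = [1, 2, 4, 7] / [3, 5] / [6];  Q = [1, 2, 3, 5] / [4, 6] / [7]
Final shape: (4, 2, 1).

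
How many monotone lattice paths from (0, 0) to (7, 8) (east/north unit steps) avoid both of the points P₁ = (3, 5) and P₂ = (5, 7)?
Number of paths = 3107

Inclusion–exclusion. Total paths: C(15, 7) = 6435. Through P₁: C(8, 3)·C(7, 4) = 1960. Through P₂: C(12, 5)·C(3, 2) = 2376. Since P₁ is strictly southwest of P₂, a monotone path through both must visit P₁ then P₂; paths through both = C(8, 3)·C(4, 2)·C(3, 2) = 1008. Avoid both = 6435 − 1960 − 2376 + 1008 = 3107.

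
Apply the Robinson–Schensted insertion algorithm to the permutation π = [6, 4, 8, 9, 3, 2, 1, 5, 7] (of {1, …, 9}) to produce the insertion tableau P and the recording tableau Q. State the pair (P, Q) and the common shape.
P = [1, 5, 7] / [2, 8, 9] / [3] / [4] / [6];  Q = [1, 3, 4] / [2, 8, 9] / [5] / [6] / [7];  common shape = (3, 3, 1, 1, 1)

Row-insert the values π_1, π_2, … into P one at a time, bumping the leftmost entry strictly greater than the inserted value down to the next row. The recording tableau Q records, in position (i, j), the step at which that cell was added to P.
  Insert 6 (step 1): P = [6];  Q = [1]
  Insert 4 (step 2): P = [4] / [6];  Q = [1] / [2]
  Insert 8 (step 3): P = [4, 8] / [6];  Q = [1, 3] / [2]
  Insert 9 (step 4): P = [4, 8, 9] / [6];  Q = [1, 3, 4] / [2]
  Insert 3 (step 5): P = [3, 8, 9] / [4] / [6];  Q = [1, 3, 4] / [2] / [5]
  Insert 2 (step 6): P = [2, 8, 9] / [3] / [4] / [6];  Q = [1, 3, 4] / [2] / [5] / [6]
  Insert 1 (step 7): P = [1, 8, 9] / [2] / [3] / [4] / [6];  Q = [1, 3, 4] / [2] / [5] / [6] / [7]
  Insert 5 (step 8): P = [1, 5, 9] / [2, 8] / [3] / [4] / [6];  Q = [1, 3, 4] / [2, 8] / [5] / [6] / [7]
  Insert 7 (step 9): P = [1, 5, 7] / [2, 8, 9] / [3] / [4] / [6];  Q = [1, 3, 4] / [2, 8, 9] / [5] / [6] / [7]
Final shape: (3, 3, 1, 1, 1).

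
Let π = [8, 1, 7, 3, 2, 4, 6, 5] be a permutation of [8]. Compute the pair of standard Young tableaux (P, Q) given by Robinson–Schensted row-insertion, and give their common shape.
P = [1, 2, 4, 5] / [3, 6] / [7] / [8];  Q = [1, 3, 6, 7] / [2, 8] / [4] / [5];  common shape = (4, 2, 1, 1)

Row-insert the values π_1, π_2, … into P one at a time, bumping the leftmost entry strictly greater than the inserted value down to the next row. The recording tableau Q records, in position (i, j), the step at which that cell was added to P.
  Insert 8 (step 1): P = [8];  Q = [1]
  Insert 1 (step 2): P = [1] / [8];  Q = [1] / [2]
  Insert 7 (step 3): P = [1, 7] / [8];  Q = [1, 3] / [2]
  Insert 3 (step 4): P = [1, 3] / [7] / [8];  Q = [1, 3] / [2] / [4]
  Insert 2 (step 5): P = [1, 2] / [3] / [7] / [8];  Q = [1, 3] / [2] / [4] / [5]
  Insert 4 (step 6): P = [1, 2, 4] / [3] / [7] / [8];  Q = [1, 3, 6] / [2] / [4] / [5]
  Insert 6 (step 7): P = [1, 2, 4, 6] / [3] / [7] / [8];  Q = [1, 3, 6, 7] / [2] / [4] / [5]
  Insert 5 (step 8): P = [1, 2, 4, 5] / [3, 6] / [7] / [8];  Q = [1, 3, 6, 7] / [2, 8] / [4] / [5]
Final shape: (4, 2, 1, 1).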